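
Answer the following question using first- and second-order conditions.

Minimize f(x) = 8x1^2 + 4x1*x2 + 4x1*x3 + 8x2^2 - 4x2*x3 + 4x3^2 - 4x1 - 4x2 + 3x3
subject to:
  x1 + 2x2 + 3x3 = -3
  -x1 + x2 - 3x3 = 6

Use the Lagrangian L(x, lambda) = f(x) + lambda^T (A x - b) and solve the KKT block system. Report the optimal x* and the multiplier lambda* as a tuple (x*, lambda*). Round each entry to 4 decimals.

Form the Lagrangian:
  L(x, lambda) = (1/2) x^T Q x + c^T x + lambda^T (A x - b)
Stationarity (grad_x L = 0): Q x + c + A^T lambda = 0.
Primal feasibility: A x = b.

This gives the KKT block system:
  [ Q   A^T ] [ x     ]   [-c ]
  [ A    0  ] [ lambda ] = [ b ]

Solving the linear system:
  x*      = (0.1328, 1, -1.7109)
  lambda* = (-4.8854, -9.6042)
  f(x*)   = 16.6523

x* = (0.1328, 1, -1.7109), lambda* = (-4.8854, -9.6042)


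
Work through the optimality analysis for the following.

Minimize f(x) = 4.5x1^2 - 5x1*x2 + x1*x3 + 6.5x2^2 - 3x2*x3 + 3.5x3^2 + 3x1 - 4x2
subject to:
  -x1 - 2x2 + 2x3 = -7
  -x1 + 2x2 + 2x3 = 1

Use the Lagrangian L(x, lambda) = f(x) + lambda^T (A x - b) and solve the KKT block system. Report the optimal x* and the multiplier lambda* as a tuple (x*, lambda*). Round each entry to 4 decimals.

Form the Lagrangian:
  L(x, lambda) = (1/2) x^T Q x + c^T x + lambda^T (A x - b)
Stationarity (grad_x L = 0): Q x + c + A^T lambda = 0.
Primal feasibility: A x = b.

This gives the KKT block system:
  [ Q   A^T ] [ x     ]   [-c ]
  [ A    0  ] [ lambda ] = [ b ]

Solving the linear system:
  x*      = (1.4255, 2, -0.7872)
  lambda* = (6.8298, -1.7872)
  f(x*)   = 22.9362

x* = (1.4255, 2, -0.7872), lambda* = (6.8298, -1.7872)


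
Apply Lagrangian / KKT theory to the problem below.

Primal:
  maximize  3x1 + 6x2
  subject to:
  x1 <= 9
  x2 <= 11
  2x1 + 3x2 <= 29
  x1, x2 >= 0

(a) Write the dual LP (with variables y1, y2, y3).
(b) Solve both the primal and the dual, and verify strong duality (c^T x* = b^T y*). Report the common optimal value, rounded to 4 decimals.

The standard primal-dual pair for 'max c^T x s.t. A x <= b, x >= 0' is:
  Dual:  min b^T y  s.t.  A^T y >= c,  y >= 0.

So the dual LP is:
  minimize  9y1 + 11y2 + 29y3
  subject to:
    y1 + 2y3 >= 3
    y2 + 3y3 >= 6
    y1, y2, y3 >= 0

Solving the primal: x* = (0, 9.6667).
  primal value c^T x* = 58.
Solving the dual: y* = (0, 0, 2).
  dual value b^T y* = 58.
Strong duality: c^T x* = b^T y*. Confirmed.

58


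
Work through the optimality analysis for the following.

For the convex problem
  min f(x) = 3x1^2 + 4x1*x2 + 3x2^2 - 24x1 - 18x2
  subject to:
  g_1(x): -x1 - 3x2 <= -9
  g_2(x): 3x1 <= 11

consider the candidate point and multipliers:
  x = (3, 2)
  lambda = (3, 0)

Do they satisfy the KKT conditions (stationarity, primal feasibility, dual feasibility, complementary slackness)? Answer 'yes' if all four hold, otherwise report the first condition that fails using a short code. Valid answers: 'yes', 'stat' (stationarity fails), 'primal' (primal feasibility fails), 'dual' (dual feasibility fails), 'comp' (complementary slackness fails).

Gradient of f: grad f(x) = Q x + c = (2, 6)
Constraint values g_i(x) = a_i^T x - b_i:
  g_1((3, 2)) = 0
  g_2((3, 2)) = -2
Stationarity residual: grad f(x) + sum_i lambda_i a_i = (-1, -3)
  -> stationarity FAILS
Primal feasibility (all g_i <= 0): OK
Dual feasibility (all lambda_i >= 0): OK
Complementary slackness (lambda_i * g_i(x) = 0 for all i): OK

Verdict: the first failing condition is stationarity -> stat.

stat


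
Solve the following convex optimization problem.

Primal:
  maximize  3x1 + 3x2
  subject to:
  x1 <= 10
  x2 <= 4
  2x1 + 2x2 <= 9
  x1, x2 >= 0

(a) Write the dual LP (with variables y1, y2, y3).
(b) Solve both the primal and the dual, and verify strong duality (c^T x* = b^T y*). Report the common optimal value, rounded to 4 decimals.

The standard primal-dual pair for 'max c^T x s.t. A x <= b, x >= 0' is:
  Dual:  min b^T y  s.t.  A^T y >= c,  y >= 0.

So the dual LP is:
  minimize  10y1 + 4y2 + 9y3
  subject to:
    y1 + 2y3 >= 3
    y2 + 2y3 >= 3
    y1, y2, y3 >= 0

Solving the primal: x* = (4.5, 0).
  primal value c^T x* = 13.5.
Solving the dual: y* = (0, 0, 1.5).
  dual value b^T y* = 13.5.
Strong duality: c^T x* = b^T y*. Confirmed.

13.5


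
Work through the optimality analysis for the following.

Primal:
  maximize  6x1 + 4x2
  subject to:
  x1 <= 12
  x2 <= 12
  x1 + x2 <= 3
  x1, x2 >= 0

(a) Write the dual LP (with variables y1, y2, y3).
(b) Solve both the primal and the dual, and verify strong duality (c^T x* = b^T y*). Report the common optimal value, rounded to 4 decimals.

The standard primal-dual pair for 'max c^T x s.t. A x <= b, x >= 0' is:
  Dual:  min b^T y  s.t.  A^T y >= c,  y >= 0.

So the dual LP is:
  minimize  12y1 + 12y2 + 3y3
  subject to:
    y1 + y3 >= 6
    y2 + y3 >= 4
    y1, y2, y3 >= 0

Solving the primal: x* = (3, 0).
  primal value c^T x* = 18.
Solving the dual: y* = (0, 0, 6).
  dual value b^T y* = 18.
Strong duality: c^T x* = b^T y*. Confirmed.

18


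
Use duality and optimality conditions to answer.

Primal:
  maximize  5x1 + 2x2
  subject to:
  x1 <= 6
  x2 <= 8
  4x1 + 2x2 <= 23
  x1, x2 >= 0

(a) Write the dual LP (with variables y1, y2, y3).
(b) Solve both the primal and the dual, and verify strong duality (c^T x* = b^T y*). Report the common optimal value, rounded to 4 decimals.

The standard primal-dual pair for 'max c^T x s.t. A x <= b, x >= 0' is:
  Dual:  min b^T y  s.t.  A^T y >= c,  y >= 0.

So the dual LP is:
  minimize  6y1 + 8y2 + 23y3
  subject to:
    y1 + 4y3 >= 5
    y2 + 2y3 >= 2
    y1, y2, y3 >= 0

Solving the primal: x* = (5.75, 0).
  primal value c^T x* = 28.75.
Solving the dual: y* = (0, 0, 1.25).
  dual value b^T y* = 28.75.
Strong duality: c^T x* = b^T y*. Confirmed.

28.75


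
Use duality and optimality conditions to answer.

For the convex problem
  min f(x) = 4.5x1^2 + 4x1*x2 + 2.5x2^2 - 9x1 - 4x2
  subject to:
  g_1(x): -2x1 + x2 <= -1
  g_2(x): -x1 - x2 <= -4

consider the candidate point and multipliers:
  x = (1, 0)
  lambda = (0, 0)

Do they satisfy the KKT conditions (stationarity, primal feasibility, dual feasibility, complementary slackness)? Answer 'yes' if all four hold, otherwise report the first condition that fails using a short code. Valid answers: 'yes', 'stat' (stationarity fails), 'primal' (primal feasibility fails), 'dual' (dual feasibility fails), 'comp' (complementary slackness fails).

Gradient of f: grad f(x) = Q x + c = (0, 0)
Constraint values g_i(x) = a_i^T x - b_i:
  g_1((1, 0)) = -1
  g_2((1, 0)) = 3
Stationarity residual: grad f(x) + sum_i lambda_i a_i = (0, 0)
  -> stationarity OK
Primal feasibility (all g_i <= 0): FAILS
Dual feasibility (all lambda_i >= 0): OK
Complementary slackness (lambda_i * g_i(x) = 0 for all i): OK

Verdict: the first failing condition is primal_feasibility -> primal.

primal


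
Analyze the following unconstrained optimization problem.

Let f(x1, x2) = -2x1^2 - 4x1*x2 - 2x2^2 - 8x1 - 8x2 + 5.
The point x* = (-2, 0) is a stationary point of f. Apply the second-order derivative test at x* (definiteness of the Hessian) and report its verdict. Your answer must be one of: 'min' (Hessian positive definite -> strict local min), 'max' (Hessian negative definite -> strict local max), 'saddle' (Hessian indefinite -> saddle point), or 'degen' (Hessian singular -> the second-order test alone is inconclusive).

Compute the Hessian H = grad^2 f:
  H = [[-4, -4], [-4, -4]]
Verify stationarity: grad f(x*) = H x* + g = (0, 0).
Eigenvalues of H: -8, 0.
H has a zero eigenvalue (singular; negative semidefinite but not definite), so H is neither positive definite, negative definite, nor indefinite. The second-order test alone is inconclusive -> degen.
(Indeed, f is constant along the null direction of H through x*, so x* is not a strict local extremum.)

degen


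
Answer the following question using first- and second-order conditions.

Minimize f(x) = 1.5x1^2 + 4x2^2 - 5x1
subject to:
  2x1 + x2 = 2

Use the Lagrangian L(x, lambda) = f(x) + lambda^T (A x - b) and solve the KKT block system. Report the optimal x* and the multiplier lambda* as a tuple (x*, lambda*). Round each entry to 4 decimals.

Form the Lagrangian:
  L(x, lambda) = (1/2) x^T Q x + c^T x + lambda^T (A x - b)
Stationarity (grad_x L = 0): Q x + c + A^T lambda = 0.
Primal feasibility: A x = b.

This gives the KKT block system:
  [ Q   A^T ] [ x     ]   [-c ]
  [ A    0  ] [ lambda ] = [ b ]

Solving the linear system:
  x*      = (1.0571, -0.1143)
  lambda* = (0.9143)
  f(x*)   = -3.5571

x* = (1.0571, -0.1143), lambda* = (0.9143)


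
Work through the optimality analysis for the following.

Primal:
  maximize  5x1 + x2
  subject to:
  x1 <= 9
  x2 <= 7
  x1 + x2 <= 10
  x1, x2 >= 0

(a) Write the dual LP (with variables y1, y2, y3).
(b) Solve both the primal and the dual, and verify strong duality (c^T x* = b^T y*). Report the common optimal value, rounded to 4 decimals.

The standard primal-dual pair for 'max c^T x s.t. A x <= b, x >= 0' is:
  Dual:  min b^T y  s.t.  A^T y >= c,  y >= 0.

So the dual LP is:
  minimize  9y1 + 7y2 + 10y3
  subject to:
    y1 + y3 >= 5
    y2 + y3 >= 1
    y1, y2, y3 >= 0

Solving the primal: x* = (9, 1).
  primal value c^T x* = 46.
Solving the dual: y* = (4, 0, 1).
  dual value b^T y* = 46.
Strong duality: c^T x* = b^T y*. Confirmed.

46


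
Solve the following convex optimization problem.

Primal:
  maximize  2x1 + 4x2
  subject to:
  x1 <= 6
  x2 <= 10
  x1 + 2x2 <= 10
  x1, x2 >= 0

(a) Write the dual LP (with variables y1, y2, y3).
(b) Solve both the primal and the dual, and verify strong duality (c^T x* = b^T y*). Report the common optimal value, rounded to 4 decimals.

The standard primal-dual pair for 'max c^T x s.t. A x <= b, x >= 0' is:
  Dual:  min b^T y  s.t.  A^T y >= c,  y >= 0.

So the dual LP is:
  minimize  6y1 + 10y2 + 10y3
  subject to:
    y1 + y3 >= 2
    y2 + 2y3 >= 4
    y1, y2, y3 >= 0

Solving the primal: x* = (0, 5).
  primal value c^T x* = 20.
Solving the dual: y* = (0, 0, 2).
  dual value b^T y* = 20.
Strong duality: c^T x* = b^T y*. Confirmed.

20


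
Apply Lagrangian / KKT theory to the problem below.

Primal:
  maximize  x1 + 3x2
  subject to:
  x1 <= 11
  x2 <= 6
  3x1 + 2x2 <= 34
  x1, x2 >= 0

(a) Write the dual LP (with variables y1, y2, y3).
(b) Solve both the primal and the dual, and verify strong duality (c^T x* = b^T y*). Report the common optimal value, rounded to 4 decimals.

The standard primal-dual pair for 'max c^T x s.t. A x <= b, x >= 0' is:
  Dual:  min b^T y  s.t.  A^T y >= c,  y >= 0.

So the dual LP is:
  minimize  11y1 + 6y2 + 34y3
  subject to:
    y1 + 3y3 >= 1
    y2 + 2y3 >= 3
    y1, y2, y3 >= 0

Solving the primal: x* = (7.3333, 6).
  primal value c^T x* = 25.3333.
Solving the dual: y* = (0, 2.3333, 0.3333).
  dual value b^T y* = 25.3333.
Strong duality: c^T x* = b^T y*. Confirmed.

25.3333


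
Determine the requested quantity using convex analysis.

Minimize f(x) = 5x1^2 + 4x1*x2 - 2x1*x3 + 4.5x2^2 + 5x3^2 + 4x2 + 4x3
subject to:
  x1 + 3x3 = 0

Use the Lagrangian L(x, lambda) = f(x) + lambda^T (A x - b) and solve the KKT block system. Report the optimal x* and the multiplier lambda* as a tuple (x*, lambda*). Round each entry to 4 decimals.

Form the Lagrangian:
  L(x, lambda) = (1/2) x^T Q x + c^T x + lambda^T (A x - b)
Stationarity (grad_x L = 0): Q x + c + A^T lambda = 0.
Primal feasibility: A x = b.

This gives the KKT block system:
  [ Q   A^T ] [ x     ]   [-c ]
  [ A    0  ] [ lambda ] = [ b ]

Solving the linear system:
  x*      = (0.2917, -0.5741, -0.0972)
  lambda* = (-0.8148)
  f(x*)   = -1.3426

x* = (0.2917, -0.5741, -0.0972), lambda* = (-0.8148)


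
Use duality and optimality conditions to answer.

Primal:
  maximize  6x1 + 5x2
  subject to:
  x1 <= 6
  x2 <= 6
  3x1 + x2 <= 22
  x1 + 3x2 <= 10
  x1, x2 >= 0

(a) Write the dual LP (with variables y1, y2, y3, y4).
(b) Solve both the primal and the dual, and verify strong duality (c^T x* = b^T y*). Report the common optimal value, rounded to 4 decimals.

The standard primal-dual pair for 'max c^T x s.t. A x <= b, x >= 0' is:
  Dual:  min b^T y  s.t.  A^T y >= c,  y >= 0.

So the dual LP is:
  minimize  6y1 + 6y2 + 22y3 + 10y4
  subject to:
    y1 + 3y3 + y4 >= 6
    y2 + y3 + 3y4 >= 5
    y1, y2, y3, y4 >= 0

Solving the primal: x* = (6, 1.3333).
  primal value c^T x* = 42.6667.
Solving the dual: y* = (4.3333, 0, 0, 1.6667).
  dual value b^T y* = 42.6667.
Strong duality: c^T x* = b^T y*. Confirmed.

42.6667


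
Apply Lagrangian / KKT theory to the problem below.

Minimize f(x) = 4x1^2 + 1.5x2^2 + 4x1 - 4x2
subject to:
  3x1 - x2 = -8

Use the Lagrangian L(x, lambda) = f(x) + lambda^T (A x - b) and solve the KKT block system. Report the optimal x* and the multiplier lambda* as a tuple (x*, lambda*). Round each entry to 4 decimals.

Form the Lagrangian:
  L(x, lambda) = (1/2) x^T Q x + c^T x + lambda^T (A x - b)
Stationarity (grad_x L = 0): Q x + c + A^T lambda = 0.
Primal feasibility: A x = b.

This gives the KKT block system:
  [ Q   A^T ] [ x     ]   [-c ]
  [ A    0  ] [ lambda ] = [ b ]

Solving the linear system:
  x*      = (-1.8286, 2.5143)
  lambda* = (3.5429)
  f(x*)   = 5.4857

x* = (-1.8286, 2.5143), lambda* = (3.5429)


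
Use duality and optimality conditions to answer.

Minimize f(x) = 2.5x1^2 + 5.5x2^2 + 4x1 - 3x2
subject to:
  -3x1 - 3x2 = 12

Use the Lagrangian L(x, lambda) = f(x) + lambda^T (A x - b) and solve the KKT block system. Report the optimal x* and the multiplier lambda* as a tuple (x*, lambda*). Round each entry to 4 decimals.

Form the Lagrangian:
  L(x, lambda) = (1/2) x^T Q x + c^T x + lambda^T (A x - b)
Stationarity (grad_x L = 0): Q x + c + A^T lambda = 0.
Primal feasibility: A x = b.

This gives the KKT block system:
  [ Q   A^T ] [ x     ]   [-c ]
  [ A    0  ] [ lambda ] = [ b ]

Solving the linear system:
  x*      = (-3.1875, -0.8125)
  lambda* = (-3.9792)
  f(x*)   = 18.7188

x* = (-3.1875, -0.8125), lambda* = (-3.9792)


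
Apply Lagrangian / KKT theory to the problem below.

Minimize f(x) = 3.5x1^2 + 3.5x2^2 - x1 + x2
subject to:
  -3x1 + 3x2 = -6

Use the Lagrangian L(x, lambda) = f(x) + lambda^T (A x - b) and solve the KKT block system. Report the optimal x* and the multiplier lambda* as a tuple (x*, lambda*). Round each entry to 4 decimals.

Form the Lagrangian:
  L(x, lambda) = (1/2) x^T Q x + c^T x + lambda^T (A x - b)
Stationarity (grad_x L = 0): Q x + c + A^T lambda = 0.
Primal feasibility: A x = b.

This gives the KKT block system:
  [ Q   A^T ] [ x     ]   [-c ]
  [ A    0  ] [ lambda ] = [ b ]

Solving the linear system:
  x*      = (1, -1)
  lambda* = (2)
  f(x*)   = 5

x* = (1, -1), lambda* = (2)


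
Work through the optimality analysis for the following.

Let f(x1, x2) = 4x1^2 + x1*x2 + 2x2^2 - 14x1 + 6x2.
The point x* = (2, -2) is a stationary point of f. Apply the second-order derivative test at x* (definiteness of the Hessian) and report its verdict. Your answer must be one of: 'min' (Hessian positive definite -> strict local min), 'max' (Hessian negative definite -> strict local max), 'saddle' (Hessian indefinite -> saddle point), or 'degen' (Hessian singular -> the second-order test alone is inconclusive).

Compute the Hessian H = grad^2 f:
  H = [[8, 1], [1, 4]]
Verify stationarity: grad f(x*) = H x* + g = (0, 0).
Eigenvalues of H: 3.7639, 8.2361.
Both eigenvalues > 0, so H is positive definite -> x* is a strict local min.

min


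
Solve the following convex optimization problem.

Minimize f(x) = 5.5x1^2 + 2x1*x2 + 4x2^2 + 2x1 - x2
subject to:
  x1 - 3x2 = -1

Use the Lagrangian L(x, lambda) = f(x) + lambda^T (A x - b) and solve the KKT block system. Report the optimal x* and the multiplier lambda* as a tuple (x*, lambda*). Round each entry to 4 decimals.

Form the Lagrangian:
  L(x, lambda) = (1/2) x^T Q x + c^T x + lambda^T (A x - b)
Stationarity (grad_x L = 0): Q x + c + A^T lambda = 0.
Primal feasibility: A x = b.

This gives the KKT block system:
  [ Q   A^T ] [ x     ]   [-c ]
  [ A    0  ] [ lambda ] = [ b ]

Solving the linear system:
  x*      = (-0.2437, 0.2521)
  lambda* = (0.1765)
  f(x*)   = -0.2815

x* = (-0.2437, 0.2521), lambda* = (0.1765)


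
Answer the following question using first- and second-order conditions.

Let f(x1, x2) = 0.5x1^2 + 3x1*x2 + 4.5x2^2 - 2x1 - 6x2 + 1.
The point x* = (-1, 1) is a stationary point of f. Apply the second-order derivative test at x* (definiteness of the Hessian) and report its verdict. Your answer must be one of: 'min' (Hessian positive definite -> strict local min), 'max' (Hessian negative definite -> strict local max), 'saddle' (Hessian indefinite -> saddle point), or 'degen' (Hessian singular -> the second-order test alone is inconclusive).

Compute the Hessian H = grad^2 f:
  H = [[1, 3], [3, 9]]
Verify stationarity: grad f(x*) = H x* + g = (0, 0).
Eigenvalues of H: 0, 10.
H has a zero eigenvalue (singular; positive semidefinite but not definite), so H is neither positive definite, negative definite, nor indefinite. The second-order test alone is inconclusive -> degen.
(Indeed, f is constant along the null direction of H through x*, so x* is not a strict local extremum.)

degen


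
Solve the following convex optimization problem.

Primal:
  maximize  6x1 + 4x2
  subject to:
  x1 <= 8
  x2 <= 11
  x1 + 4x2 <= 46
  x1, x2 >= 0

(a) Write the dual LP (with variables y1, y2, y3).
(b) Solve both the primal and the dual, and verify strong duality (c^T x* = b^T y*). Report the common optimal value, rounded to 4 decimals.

The standard primal-dual pair for 'max c^T x s.t. A x <= b, x >= 0' is:
  Dual:  min b^T y  s.t.  A^T y >= c,  y >= 0.

So the dual LP is:
  minimize  8y1 + 11y2 + 46y3
  subject to:
    y1 + y3 >= 6
    y2 + 4y3 >= 4
    y1, y2, y3 >= 0

Solving the primal: x* = (8, 9.5).
  primal value c^T x* = 86.
Solving the dual: y* = (5, 0, 1).
  dual value b^T y* = 86.
Strong duality: c^T x* = b^T y*. Confirmed.

86


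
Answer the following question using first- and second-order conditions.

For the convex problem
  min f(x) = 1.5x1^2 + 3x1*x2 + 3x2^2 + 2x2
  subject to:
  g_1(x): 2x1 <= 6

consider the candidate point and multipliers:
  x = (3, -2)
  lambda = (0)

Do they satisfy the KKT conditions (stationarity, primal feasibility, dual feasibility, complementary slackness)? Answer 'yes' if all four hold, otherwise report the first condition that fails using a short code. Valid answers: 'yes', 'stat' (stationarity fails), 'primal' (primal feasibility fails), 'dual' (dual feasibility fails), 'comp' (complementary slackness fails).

Gradient of f: grad f(x) = Q x + c = (3, -1)
Constraint values g_i(x) = a_i^T x - b_i:
  g_1((3, -2)) = 0
Stationarity residual: grad f(x) + sum_i lambda_i a_i = (3, -1)
  -> stationarity FAILS
Primal feasibility (all g_i <= 0): OK
Dual feasibility (all lambda_i >= 0): OK
Complementary slackness (lambda_i * g_i(x) = 0 for all i): OK

Verdict: the first failing condition is stationarity -> stat.

stat


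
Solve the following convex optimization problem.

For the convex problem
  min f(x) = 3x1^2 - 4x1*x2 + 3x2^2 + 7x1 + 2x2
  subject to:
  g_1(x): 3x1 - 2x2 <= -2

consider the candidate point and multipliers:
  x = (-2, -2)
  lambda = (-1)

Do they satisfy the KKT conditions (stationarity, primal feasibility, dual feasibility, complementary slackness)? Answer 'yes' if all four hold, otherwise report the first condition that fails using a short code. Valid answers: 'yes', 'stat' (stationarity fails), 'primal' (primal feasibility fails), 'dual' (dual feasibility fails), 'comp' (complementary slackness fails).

Gradient of f: grad f(x) = Q x + c = (3, -2)
Constraint values g_i(x) = a_i^T x - b_i:
  g_1((-2, -2)) = 0
Stationarity residual: grad f(x) + sum_i lambda_i a_i = (0, 0)
  -> stationarity OK
Primal feasibility (all g_i <= 0): OK
Dual feasibility (all lambda_i >= 0): FAILS
Complementary slackness (lambda_i * g_i(x) = 0 for all i): OK

Verdict: the first failing condition is dual_feasibility -> dual.

dual


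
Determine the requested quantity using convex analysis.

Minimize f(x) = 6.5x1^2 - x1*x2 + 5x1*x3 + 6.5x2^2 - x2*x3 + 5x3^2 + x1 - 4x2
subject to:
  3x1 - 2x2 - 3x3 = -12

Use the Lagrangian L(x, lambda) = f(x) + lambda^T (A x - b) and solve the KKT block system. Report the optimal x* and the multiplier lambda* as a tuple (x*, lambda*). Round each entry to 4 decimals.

Form the Lagrangian:
  L(x, lambda) = (1/2) x^T Q x + c^T x + lambda^T (A x - b)
Stationarity (grad_x L = 0): Q x + c + A^T lambda = 0.
Primal feasibility: A x = b.

This gives the KKT block system:
  [ Q   A^T ] [ x     ]   [-c ]
  [ A    0  ] [ lambda ] = [ b ]

Solving the linear system:
  x*      = (-1.5335, 0.8662, 1.889)
  lambda* = (3.4522)
  f(x*)   = 18.2143

x* = (-1.5335, 0.8662, 1.889), lambda* = (3.4522)


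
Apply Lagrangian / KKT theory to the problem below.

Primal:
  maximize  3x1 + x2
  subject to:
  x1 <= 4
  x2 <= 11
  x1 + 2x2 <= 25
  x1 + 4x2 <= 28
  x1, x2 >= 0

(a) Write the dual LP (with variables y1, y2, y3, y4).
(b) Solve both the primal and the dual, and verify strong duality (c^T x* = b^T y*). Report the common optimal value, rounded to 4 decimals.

The standard primal-dual pair for 'max c^T x s.t. A x <= b, x >= 0' is:
  Dual:  min b^T y  s.t.  A^T y >= c,  y >= 0.

So the dual LP is:
  minimize  4y1 + 11y2 + 25y3 + 28y4
  subject to:
    y1 + y3 + y4 >= 3
    y2 + 2y3 + 4y4 >= 1
    y1, y2, y3, y4 >= 0

Solving the primal: x* = (4, 6).
  primal value c^T x* = 18.
Solving the dual: y* = (2.75, 0, 0, 0.25).
  dual value b^T y* = 18.
Strong duality: c^T x* = b^T y*. Confirmed.

18


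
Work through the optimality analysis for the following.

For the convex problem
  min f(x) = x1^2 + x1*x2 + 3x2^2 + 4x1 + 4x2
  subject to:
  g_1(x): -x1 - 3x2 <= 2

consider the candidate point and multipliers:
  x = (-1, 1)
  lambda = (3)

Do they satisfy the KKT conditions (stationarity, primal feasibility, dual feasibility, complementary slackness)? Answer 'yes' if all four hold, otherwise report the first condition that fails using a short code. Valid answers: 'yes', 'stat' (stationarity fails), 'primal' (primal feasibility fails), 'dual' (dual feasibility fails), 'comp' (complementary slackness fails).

Gradient of f: grad f(x) = Q x + c = (3, 9)
Constraint values g_i(x) = a_i^T x - b_i:
  g_1((-1, 1)) = -4
Stationarity residual: grad f(x) + sum_i lambda_i a_i = (0, 0)
  -> stationarity OK
Primal feasibility (all g_i <= 0): OK
Dual feasibility (all lambda_i >= 0): OK
Complementary slackness (lambda_i * g_i(x) = 0 for all i): FAILS

Verdict: the first failing condition is complementary_slackness -> comp.

comp


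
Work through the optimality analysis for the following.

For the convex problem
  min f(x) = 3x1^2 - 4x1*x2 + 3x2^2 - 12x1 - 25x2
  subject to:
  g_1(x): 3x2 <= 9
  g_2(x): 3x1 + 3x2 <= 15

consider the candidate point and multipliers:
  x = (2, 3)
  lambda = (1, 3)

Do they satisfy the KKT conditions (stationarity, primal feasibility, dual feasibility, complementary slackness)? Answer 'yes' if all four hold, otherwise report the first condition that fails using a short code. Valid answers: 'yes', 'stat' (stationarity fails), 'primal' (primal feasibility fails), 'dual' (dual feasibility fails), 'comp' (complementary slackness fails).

Gradient of f: grad f(x) = Q x + c = (-12, -15)
Constraint values g_i(x) = a_i^T x - b_i:
  g_1((2, 3)) = 0
  g_2((2, 3)) = 0
Stationarity residual: grad f(x) + sum_i lambda_i a_i = (-3, -3)
  -> stationarity FAILS
Primal feasibility (all g_i <= 0): OK
Dual feasibility (all lambda_i >= 0): OK
Complementary slackness (lambda_i * g_i(x) = 0 for all i): OK

Verdict: the first failing condition is stationarity -> stat.

stat


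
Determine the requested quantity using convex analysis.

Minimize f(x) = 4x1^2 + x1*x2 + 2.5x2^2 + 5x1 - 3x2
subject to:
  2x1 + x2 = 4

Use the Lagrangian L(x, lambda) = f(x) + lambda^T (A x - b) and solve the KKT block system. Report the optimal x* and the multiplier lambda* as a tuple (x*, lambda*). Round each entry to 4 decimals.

Form the Lagrangian:
  L(x, lambda) = (1/2) x^T Q x + c^T x + lambda^T (A x - b)
Stationarity (grad_x L = 0): Q x + c + A^T lambda = 0.
Primal feasibility: A x = b.

This gives the KKT block system:
  [ Q   A^T ] [ x     ]   [-c ]
  [ A    0  ] [ lambda ] = [ b ]

Solving the linear system:
  x*      = (1.0417, 1.9167)
  lambda* = (-7.625)
  f(x*)   = 14.9792

x* = (1.0417, 1.9167), lambda* = (-7.625)


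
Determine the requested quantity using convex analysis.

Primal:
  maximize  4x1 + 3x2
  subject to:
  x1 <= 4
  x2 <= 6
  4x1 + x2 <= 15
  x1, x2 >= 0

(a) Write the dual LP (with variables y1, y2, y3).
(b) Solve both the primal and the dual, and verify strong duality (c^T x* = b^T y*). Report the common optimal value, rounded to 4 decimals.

The standard primal-dual pair for 'max c^T x s.t. A x <= b, x >= 0' is:
  Dual:  min b^T y  s.t.  A^T y >= c,  y >= 0.

So the dual LP is:
  minimize  4y1 + 6y2 + 15y3
  subject to:
    y1 + 4y3 >= 4
    y2 + y3 >= 3
    y1, y2, y3 >= 0

Solving the primal: x* = (2.25, 6).
  primal value c^T x* = 27.
Solving the dual: y* = (0, 2, 1).
  dual value b^T y* = 27.
Strong duality: c^T x* = b^T y*. Confirmed.

27


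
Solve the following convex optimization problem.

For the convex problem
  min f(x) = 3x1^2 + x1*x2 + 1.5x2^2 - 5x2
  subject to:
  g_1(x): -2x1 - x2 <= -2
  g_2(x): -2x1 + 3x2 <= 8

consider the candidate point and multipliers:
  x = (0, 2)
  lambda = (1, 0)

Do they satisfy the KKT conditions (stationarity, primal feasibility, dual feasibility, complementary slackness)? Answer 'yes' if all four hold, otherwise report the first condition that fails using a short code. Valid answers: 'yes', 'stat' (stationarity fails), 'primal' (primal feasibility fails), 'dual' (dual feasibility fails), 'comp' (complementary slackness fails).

Gradient of f: grad f(x) = Q x + c = (2, 1)
Constraint values g_i(x) = a_i^T x - b_i:
  g_1((0, 2)) = 0
  g_2((0, 2)) = -2
Stationarity residual: grad f(x) + sum_i lambda_i a_i = (0, 0)
  -> stationarity OK
Primal feasibility (all g_i <= 0): OK
Dual feasibility (all lambda_i >= 0): OK
Complementary slackness (lambda_i * g_i(x) = 0 for all i): OK

Verdict: yes, KKT holds.

yes


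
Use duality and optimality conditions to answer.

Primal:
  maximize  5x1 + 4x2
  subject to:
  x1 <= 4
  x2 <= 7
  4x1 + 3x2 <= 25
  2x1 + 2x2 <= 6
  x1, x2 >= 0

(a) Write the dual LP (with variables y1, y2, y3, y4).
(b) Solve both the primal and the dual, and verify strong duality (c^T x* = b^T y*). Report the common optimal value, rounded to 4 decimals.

The standard primal-dual pair for 'max c^T x s.t. A x <= b, x >= 0' is:
  Dual:  min b^T y  s.t.  A^T y >= c,  y >= 0.

So the dual LP is:
  minimize  4y1 + 7y2 + 25y3 + 6y4
  subject to:
    y1 + 4y3 + 2y4 >= 5
    y2 + 3y3 + 2y4 >= 4
    y1, y2, y3, y4 >= 0

Solving the primal: x* = (3, 0).
  primal value c^T x* = 15.
Solving the dual: y* = (0, 0, 0, 2.5).
  dual value b^T y* = 15.
Strong duality: c^T x* = b^T y*. Confirmed.

15


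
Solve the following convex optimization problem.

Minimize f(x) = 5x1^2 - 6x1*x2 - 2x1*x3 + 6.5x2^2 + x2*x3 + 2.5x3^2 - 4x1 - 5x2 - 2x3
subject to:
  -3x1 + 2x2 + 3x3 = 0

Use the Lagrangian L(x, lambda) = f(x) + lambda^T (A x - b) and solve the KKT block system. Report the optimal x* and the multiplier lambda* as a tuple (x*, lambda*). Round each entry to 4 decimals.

Form the Lagrangian:
  L(x, lambda) = (1/2) x^T Q x + c^T x + lambda^T (A x - b)
Stationarity (grad_x L = 0): Q x + c + A^T lambda = 0.
Primal feasibility: A x = b.

This gives the KKT block system:
  [ Q   A^T ] [ x     ]   [-c ]
  [ A    0  ] [ lambda ] = [ b ]

Solving the linear system:
  x*      = (1.0503, 0.7934, 0.5214)
  lambda* = (0.2334)
  f(x*)   = -4.6055

x* = (1.0503, 0.7934, 0.5214), lambda* = (0.2334)


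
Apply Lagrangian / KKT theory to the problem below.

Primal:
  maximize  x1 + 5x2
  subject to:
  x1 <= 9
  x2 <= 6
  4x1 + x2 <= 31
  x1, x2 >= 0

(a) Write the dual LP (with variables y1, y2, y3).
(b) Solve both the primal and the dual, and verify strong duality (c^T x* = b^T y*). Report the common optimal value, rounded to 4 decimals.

The standard primal-dual pair for 'max c^T x s.t. A x <= b, x >= 0' is:
  Dual:  min b^T y  s.t.  A^T y >= c,  y >= 0.

So the dual LP is:
  minimize  9y1 + 6y2 + 31y3
  subject to:
    y1 + 4y3 >= 1
    y2 + y3 >= 5
    y1, y2, y3 >= 0

Solving the primal: x* = (6.25, 6).
  primal value c^T x* = 36.25.
Solving the dual: y* = (0, 4.75, 0.25).
  dual value b^T y* = 36.25.
Strong duality: c^T x* = b^T y*. Confirmed.

36.25


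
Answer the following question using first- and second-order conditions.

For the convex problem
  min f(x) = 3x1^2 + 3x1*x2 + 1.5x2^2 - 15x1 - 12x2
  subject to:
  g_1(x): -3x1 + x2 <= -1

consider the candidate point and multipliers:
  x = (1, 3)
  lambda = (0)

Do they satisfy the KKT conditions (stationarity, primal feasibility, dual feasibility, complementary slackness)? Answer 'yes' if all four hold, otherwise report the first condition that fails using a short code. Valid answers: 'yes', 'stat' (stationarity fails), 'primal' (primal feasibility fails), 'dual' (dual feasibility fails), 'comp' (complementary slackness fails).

Gradient of f: grad f(x) = Q x + c = (0, 0)
Constraint values g_i(x) = a_i^T x - b_i:
  g_1((1, 3)) = 1
Stationarity residual: grad f(x) + sum_i lambda_i a_i = (0, 0)
  -> stationarity OK
Primal feasibility (all g_i <= 0): FAILS
Dual feasibility (all lambda_i >= 0): OK
Complementary slackness (lambda_i * g_i(x) = 0 for all i): OK

Verdict: the first failing condition is primal_feasibility -> primal.

primal


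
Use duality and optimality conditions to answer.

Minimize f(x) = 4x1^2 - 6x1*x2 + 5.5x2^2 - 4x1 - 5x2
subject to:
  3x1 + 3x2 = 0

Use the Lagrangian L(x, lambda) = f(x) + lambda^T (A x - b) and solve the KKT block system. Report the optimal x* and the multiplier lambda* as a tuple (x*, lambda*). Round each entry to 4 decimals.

Form the Lagrangian:
  L(x, lambda) = (1/2) x^T Q x + c^T x + lambda^T (A x - b)
Stationarity (grad_x L = 0): Q x + c + A^T lambda = 0.
Primal feasibility: A x = b.

This gives the KKT block system:
  [ Q   A^T ] [ x     ]   [-c ]
  [ A    0  ] [ lambda ] = [ b ]

Solving the linear system:
  x*      = (-0.0323, 0.0323)
  lambda* = (1.4839)
  f(x*)   = -0.0161

x* = (-0.0323, 0.0323), lambda* = (1.4839)


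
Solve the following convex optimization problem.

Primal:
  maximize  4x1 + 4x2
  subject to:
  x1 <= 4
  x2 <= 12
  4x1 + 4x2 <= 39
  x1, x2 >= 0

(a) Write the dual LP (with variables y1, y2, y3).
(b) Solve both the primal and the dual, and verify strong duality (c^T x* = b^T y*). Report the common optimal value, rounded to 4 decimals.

The standard primal-dual pair for 'max c^T x s.t. A x <= b, x >= 0' is:
  Dual:  min b^T y  s.t.  A^T y >= c,  y >= 0.

So the dual LP is:
  minimize  4y1 + 12y2 + 39y3
  subject to:
    y1 + 4y3 >= 4
    y2 + 4y3 >= 4
    y1, y2, y3 >= 0

Solving the primal: x* = (0, 9.75).
  primal value c^T x* = 39.
Solving the dual: y* = (0, 0, 1).
  dual value b^T y* = 39.
Strong duality: c^T x* = b^T y*. Confirmed.

39


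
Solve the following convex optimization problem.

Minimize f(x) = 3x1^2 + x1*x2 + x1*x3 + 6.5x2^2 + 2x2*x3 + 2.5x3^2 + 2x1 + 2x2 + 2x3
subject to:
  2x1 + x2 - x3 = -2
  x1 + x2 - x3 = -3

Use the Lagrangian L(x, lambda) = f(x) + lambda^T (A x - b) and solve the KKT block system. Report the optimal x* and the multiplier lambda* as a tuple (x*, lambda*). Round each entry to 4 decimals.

Form the Lagrangian:
  L(x, lambda) = (1/2) x^T Q x + c^T x + lambda^T (A x - b)
Stationarity (grad_x L = 0): Q x + c + A^T lambda = 0.
Primal feasibility: A x = b.

This gives the KKT block system:
  [ Q   A^T ] [ x     ]   [-c ]
  [ A    0  ] [ lambda ] = [ b ]

Solving the linear system:
  x*      = (1, -1.5455, 2.4545)
  lambda* = (-21.0909, 33.2727)
  f(x*)   = 30.7273

x* = (1, -1.5455, 2.4545), lambda* = (-21.0909, 33.2727)


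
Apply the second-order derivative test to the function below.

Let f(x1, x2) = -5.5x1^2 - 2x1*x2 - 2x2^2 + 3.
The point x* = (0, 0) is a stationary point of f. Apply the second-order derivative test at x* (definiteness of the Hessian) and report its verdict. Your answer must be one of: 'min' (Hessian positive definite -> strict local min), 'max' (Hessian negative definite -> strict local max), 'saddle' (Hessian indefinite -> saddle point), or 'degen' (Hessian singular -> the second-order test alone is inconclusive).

Compute the Hessian H = grad^2 f:
  H = [[-11, -2], [-2, -4]]
Verify stationarity: grad f(x*) = H x* + g = (0, 0).
Eigenvalues of H: -11.5311, -3.4689.
Both eigenvalues < 0, so H is negative definite -> x* is a strict local max.

max


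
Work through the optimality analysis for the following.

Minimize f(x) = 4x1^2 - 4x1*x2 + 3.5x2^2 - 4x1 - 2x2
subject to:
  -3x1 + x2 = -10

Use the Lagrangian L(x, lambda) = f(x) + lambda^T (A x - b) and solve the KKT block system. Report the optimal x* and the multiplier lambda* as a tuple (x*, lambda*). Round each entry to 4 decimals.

Form the Lagrangian:
  L(x, lambda) = (1/2) x^T Q x + c^T x + lambda^T (A x - b)
Stationarity (grad_x L = 0): Q x + c + A^T lambda = 0.
Primal feasibility: A x = b.

This gives the KKT block system:
  [ Q   A^T ] [ x     ]   [-c ]
  [ A    0  ] [ lambda ] = [ b ]

Solving the linear system:
  x*      = (3.8298, 1.4894)
  lambda* = (6.8936)
  f(x*)   = 25.3191

x* = (3.8298, 1.4894), lambda* = (6.8936)


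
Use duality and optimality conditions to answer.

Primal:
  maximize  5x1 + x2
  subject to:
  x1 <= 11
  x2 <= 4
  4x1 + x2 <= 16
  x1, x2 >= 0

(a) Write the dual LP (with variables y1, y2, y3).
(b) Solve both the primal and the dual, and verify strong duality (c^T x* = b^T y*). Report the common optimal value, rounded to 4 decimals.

The standard primal-dual pair for 'max c^T x s.t. A x <= b, x >= 0' is:
  Dual:  min b^T y  s.t.  A^T y >= c,  y >= 0.

So the dual LP is:
  minimize  11y1 + 4y2 + 16y3
  subject to:
    y1 + 4y3 >= 5
    y2 + y3 >= 1
    y1, y2, y3 >= 0

Solving the primal: x* = (4, 0).
  primal value c^T x* = 20.
Solving the dual: y* = (0, 0, 1.25).
  dual value b^T y* = 20.
Strong duality: c^T x* = b^T y*. Confirmed.

20


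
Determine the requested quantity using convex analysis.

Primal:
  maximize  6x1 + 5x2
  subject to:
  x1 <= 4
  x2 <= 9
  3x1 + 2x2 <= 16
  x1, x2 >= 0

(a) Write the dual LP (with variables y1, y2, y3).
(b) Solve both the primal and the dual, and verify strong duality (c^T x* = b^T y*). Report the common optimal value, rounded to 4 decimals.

The standard primal-dual pair for 'max c^T x s.t. A x <= b, x >= 0' is:
  Dual:  min b^T y  s.t.  A^T y >= c,  y >= 0.

So the dual LP is:
  minimize  4y1 + 9y2 + 16y3
  subject to:
    y1 + 3y3 >= 6
    y2 + 2y3 >= 5
    y1, y2, y3 >= 0

Solving the primal: x* = (0, 8).
  primal value c^T x* = 40.
Solving the dual: y* = (0, 0, 2.5).
  dual value b^T y* = 40.
Strong duality: c^T x* = b^T y*. Confirmed.

40


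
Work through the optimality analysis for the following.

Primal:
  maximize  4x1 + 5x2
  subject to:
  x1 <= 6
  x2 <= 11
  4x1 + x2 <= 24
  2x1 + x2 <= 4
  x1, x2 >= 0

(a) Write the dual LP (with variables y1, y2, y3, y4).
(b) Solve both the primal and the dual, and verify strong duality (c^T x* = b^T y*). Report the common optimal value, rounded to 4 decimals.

The standard primal-dual pair for 'max c^T x s.t. A x <= b, x >= 0' is:
  Dual:  min b^T y  s.t.  A^T y >= c,  y >= 0.

So the dual LP is:
  minimize  6y1 + 11y2 + 24y3 + 4y4
  subject to:
    y1 + 4y3 + 2y4 >= 4
    y2 + y3 + y4 >= 5
    y1, y2, y3, y4 >= 0

Solving the primal: x* = (0, 4).
  primal value c^T x* = 20.
Solving the dual: y* = (0, 0, 0, 5).
  dual value b^T y* = 20.
Strong duality: c^T x* = b^T y*. Confirmed.

20


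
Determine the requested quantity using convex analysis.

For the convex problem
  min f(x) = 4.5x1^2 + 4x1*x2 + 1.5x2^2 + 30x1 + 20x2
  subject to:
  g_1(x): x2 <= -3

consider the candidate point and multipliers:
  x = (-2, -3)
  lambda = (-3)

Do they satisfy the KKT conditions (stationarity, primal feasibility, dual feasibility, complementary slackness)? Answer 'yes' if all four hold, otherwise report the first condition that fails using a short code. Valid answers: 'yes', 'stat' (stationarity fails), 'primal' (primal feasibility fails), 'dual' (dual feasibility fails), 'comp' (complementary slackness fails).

Gradient of f: grad f(x) = Q x + c = (0, 3)
Constraint values g_i(x) = a_i^T x - b_i:
  g_1((-2, -3)) = 0
Stationarity residual: grad f(x) + sum_i lambda_i a_i = (0, 0)
  -> stationarity OK
Primal feasibility (all g_i <= 0): OK
Dual feasibility (all lambda_i >= 0): FAILS
Complementary slackness (lambda_i * g_i(x) = 0 for all i): OK

Verdict: the first failing condition is dual_feasibility -> dual.

dual


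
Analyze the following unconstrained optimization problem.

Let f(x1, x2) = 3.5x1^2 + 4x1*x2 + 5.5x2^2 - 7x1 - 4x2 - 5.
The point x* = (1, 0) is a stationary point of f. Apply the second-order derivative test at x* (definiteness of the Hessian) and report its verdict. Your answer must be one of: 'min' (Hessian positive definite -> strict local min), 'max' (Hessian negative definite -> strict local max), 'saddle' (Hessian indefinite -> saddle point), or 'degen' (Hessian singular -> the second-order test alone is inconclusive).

Compute the Hessian H = grad^2 f:
  H = [[7, 4], [4, 11]]
Verify stationarity: grad f(x*) = H x* + g = (0, 0).
Eigenvalues of H: 4.5279, 13.4721.
Both eigenvalues > 0, so H is positive definite -> x* is a strict local min.

min


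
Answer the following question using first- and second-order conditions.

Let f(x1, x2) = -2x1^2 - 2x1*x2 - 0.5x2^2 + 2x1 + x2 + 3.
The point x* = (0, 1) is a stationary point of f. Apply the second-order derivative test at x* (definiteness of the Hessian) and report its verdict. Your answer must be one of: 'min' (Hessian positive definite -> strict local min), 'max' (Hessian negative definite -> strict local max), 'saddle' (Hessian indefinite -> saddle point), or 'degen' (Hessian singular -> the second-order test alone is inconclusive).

Compute the Hessian H = grad^2 f:
  H = [[-4, -2], [-2, -1]]
Verify stationarity: grad f(x*) = H x* + g = (0, 0).
Eigenvalues of H: -5, 0.
H has a zero eigenvalue (singular; negative semidefinite but not definite), so H is neither positive definite, negative definite, nor indefinite. The second-order test alone is inconclusive -> degen.
(Indeed, f is constant along the null direction of H through x*, so x* is not a strict local extremum.)

degen


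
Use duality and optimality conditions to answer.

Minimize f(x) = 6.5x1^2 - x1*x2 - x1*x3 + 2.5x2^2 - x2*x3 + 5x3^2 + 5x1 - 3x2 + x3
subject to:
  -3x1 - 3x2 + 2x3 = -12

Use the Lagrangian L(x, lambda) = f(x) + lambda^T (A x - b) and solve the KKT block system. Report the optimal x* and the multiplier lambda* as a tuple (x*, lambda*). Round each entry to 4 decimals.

Form the Lagrangian:
  L(x, lambda) = (1/2) x^T Q x + c^T x + lambda^T (A x - b)
Stationarity (grad_x L = 0): Q x + c + A^T lambda = 0.
Primal feasibility: A x = b.

This gives the KKT block system:
  [ Q   A^T ] [ x     ]   [-c ]
  [ A    0  ] [ lambda ] = [ b ]

Solving the linear system:
  x*      = (0.6982, 2.9626, -0.5088)
  lambda* = (3.8744)
  f(x*)   = 20.2941

x* = (0.6982, 2.9626, -0.5088), lambda* = (3.8744)


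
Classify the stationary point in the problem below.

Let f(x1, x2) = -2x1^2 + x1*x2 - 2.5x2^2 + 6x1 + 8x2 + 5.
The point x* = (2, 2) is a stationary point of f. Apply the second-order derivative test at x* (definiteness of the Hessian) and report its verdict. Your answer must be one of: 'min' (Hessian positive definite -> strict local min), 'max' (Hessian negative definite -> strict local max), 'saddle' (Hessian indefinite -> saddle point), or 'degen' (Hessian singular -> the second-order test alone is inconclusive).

Compute the Hessian H = grad^2 f:
  H = [[-4, 1], [1, -5]]
Verify stationarity: grad f(x*) = H x* + g = (0, 0).
Eigenvalues of H: -5.618, -3.382.
Both eigenvalues < 0, so H is negative definite -> x* is a strict local max.

max


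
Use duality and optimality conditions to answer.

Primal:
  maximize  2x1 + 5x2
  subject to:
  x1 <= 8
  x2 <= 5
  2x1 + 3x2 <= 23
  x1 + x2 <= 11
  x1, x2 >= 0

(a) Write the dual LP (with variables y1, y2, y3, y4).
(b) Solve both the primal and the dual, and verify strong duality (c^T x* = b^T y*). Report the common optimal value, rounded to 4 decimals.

The standard primal-dual pair for 'max c^T x s.t. A x <= b, x >= 0' is:
  Dual:  min b^T y  s.t.  A^T y >= c,  y >= 0.

So the dual LP is:
  minimize  8y1 + 5y2 + 23y3 + 11y4
  subject to:
    y1 + 2y3 + y4 >= 2
    y2 + 3y3 + y4 >= 5
    y1, y2, y3, y4 >= 0

Solving the primal: x* = (4, 5).
  primal value c^T x* = 33.
Solving the dual: y* = (0, 2, 1, 0).
  dual value b^T y* = 33.
Strong duality: c^T x* = b^T y*. Confirmed.

33
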